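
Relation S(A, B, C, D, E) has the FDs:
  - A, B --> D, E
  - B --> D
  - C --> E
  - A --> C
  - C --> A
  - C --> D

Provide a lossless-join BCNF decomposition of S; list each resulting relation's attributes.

Candidate keys of the original relation: {A, B}, {B, C}.
In {A, B, C, D, E}, {B} is not a superkey ({B}⁺ restricted to this set is {B, D}), so split on B --> D into {B, D} and {A, B, C, E}.
{B, D} has no BCNF violation.
In {A, B, C, E}, {C} is not a superkey ({C}⁺ restricted to this set is {A, C, E}), so split on C --> A, E into {A, C, E} and {B, C}.
{A, C, E} has no BCNF violation.
{B, C} has no BCNF violation.

{A, C, E}; {B, C}; {B, D}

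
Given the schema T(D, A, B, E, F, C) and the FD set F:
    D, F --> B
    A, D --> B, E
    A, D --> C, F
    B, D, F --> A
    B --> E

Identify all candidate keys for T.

{A, D}, {D, F}

{D} never appears on the right of any FD, so every key must include it.
{A, D}⁺ = {A, B, C, D, E, F}, which is every attribute, so {A, D} is a candidate key.
{D, F}⁺ = {A, B, C, D, E, F}, which is every attribute, so {D, F} is a candidate key.
These are minimal and exhaustive — every other superkey contains one of them.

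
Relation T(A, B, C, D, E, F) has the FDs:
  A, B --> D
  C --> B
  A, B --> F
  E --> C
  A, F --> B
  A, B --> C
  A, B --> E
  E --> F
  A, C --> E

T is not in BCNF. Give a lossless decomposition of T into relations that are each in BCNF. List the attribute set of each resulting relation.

Candidate keys of the original relation: {A, B}, {A, C}, {A, E}, {A, F}.
In {A, B, C, D, E, F}, {C} is not a superkey ({C}⁺ restricted to this set is {B, C}), so split on C --> B into {B, C} and {A, C, D, E, F}.
{B, C}: every determinant is a superkey — BCNF.
In {A, C, D, E, F}, {E} is not a superkey ({E}⁺ restricted to this set is {C, E, F}), so split on E --> C, F into {C, E, F} and {A, D, E}.
{C, E, F}: every determinant is a superkey — BCNF.
{A, D, E}: every determinant is a superkey — BCNF.

{A, D, E}; {B, C}; {C, E, F}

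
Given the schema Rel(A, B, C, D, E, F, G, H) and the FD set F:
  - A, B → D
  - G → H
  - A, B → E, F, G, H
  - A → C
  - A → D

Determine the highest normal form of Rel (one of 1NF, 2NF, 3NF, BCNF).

Candidate key: {A, B}. Prime attributes: {A, B}.
For G → H we have {G}⁺ = {G, H}; {G} is not a superkey, so BCNF fails.
Because {H} is non-prime and the left side of G → H is not a superkey, the relation is not in 3NF.
The proper key subset {A} of {A, B} determines non-prime {C, D}, so the relation is not even in 2NF.

1NF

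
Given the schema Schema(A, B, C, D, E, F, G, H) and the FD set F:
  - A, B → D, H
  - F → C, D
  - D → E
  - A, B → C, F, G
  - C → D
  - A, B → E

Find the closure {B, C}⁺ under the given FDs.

Start with {B, C}.
C → D applies; add {D} → now {B, C, D}.
D → E applies; add {E} → now {B, C, D, E}.
No further FD applies.

{B, C, D, E}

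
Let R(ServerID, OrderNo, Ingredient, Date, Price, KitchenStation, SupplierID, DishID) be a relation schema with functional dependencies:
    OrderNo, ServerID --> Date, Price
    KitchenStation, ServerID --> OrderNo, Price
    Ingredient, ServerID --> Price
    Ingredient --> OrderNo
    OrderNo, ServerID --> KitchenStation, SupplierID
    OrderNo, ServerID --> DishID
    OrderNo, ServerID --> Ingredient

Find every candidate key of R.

{Ingredient, ServerID}, {KitchenStation, ServerID}, {OrderNo, ServerID}

No FD produces {ServerID}, so it must be in every candidate key.
Closure of {Ingredient, ServerID} is {Date, DishID, Ingredient, KitchenStation, OrderNo, Price, ServerID, SupplierID}, the whole schema; {Ingredient, ServerID} is a candidate key.
Closure of {KitchenStation, ServerID} is {Date, DishID, Ingredient, KitchenStation, OrderNo, Price, ServerID, SupplierID}, the whole schema; {KitchenStation, ServerID} is a candidate key.
Closure of {OrderNo, ServerID} is {Date, DishID, Ingredient, KitchenStation, OrderNo, Price, ServerID, SupplierID}, the whole schema; {OrderNo, ServerID} is a candidate key.
No proper subset of any of these is a key, and no other minimal superkey exists.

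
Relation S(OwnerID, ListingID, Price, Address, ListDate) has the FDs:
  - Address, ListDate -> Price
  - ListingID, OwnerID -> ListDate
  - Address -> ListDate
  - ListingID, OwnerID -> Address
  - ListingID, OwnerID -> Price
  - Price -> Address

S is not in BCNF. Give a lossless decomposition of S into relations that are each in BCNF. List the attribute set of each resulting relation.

Candidate key of the original relation: {ListingID, OwnerID}.
{Address, ListDate, ListingID, OwnerID, Price}: {Address, ListDate} determines {Address, ListDate, Price} here but is not a superkey — split on Address, ListDate -> Price, giving {Address, ListDate, Price} and {Address, ListDate, ListingID, OwnerID}.
{Address, ListDate, Price} is in BCNF.
{Address, ListDate, ListingID, OwnerID}: {Address} determines {Address, ListDate} here but is not a superkey — split on Address -> ListDate, giving {Address, ListDate} and {Address, ListingID, OwnerID}.
{Address, ListDate} is in BCNF.
{Address, ListingID, OwnerID} is in BCNF.

{Address, ListDate, Price}; {Address, ListingID, OwnerID}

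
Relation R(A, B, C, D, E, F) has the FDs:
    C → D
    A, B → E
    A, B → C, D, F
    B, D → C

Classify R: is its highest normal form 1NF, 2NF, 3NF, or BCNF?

Candidate key: {A, B}. Prime attributes: {A, B}.
For C → D we have {C}⁺ = {C, D}; {C} is not a superkey, so BCNF fails.
C → D has non-prime {D} on the right and a non-superkey on the left, so 3NF fails.
No proper subset of a key has a non-prime attribute in its closure, so there is no partial dependency; 2NF holds.

2NF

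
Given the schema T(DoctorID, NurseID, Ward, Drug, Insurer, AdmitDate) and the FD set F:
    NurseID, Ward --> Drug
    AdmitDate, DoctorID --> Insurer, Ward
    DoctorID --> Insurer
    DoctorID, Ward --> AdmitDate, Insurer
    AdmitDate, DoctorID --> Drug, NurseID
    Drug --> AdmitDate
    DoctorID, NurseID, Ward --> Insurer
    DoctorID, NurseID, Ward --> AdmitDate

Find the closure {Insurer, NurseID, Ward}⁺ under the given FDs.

Start with {Insurer, NurseID, Ward}.
NurseID, Ward --> Drug applies; add {Drug} → now {Drug, Insurer, NurseID, Ward}.
Drug --> AdmitDate applies; add {AdmitDate} → now {AdmitDate, Drug, Insurer, NurseID, Ward}.
No further FD applies.

{AdmitDate, Drug, Insurer, NurseID, Ward}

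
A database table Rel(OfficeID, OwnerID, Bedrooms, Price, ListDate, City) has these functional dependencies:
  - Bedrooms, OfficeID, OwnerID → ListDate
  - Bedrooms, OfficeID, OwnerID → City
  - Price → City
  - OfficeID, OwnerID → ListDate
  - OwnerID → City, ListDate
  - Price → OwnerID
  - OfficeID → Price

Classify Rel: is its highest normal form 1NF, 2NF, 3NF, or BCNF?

Candidate key: {Bedrooms, OfficeID}. Prime attributes: {Bedrooms, OfficeID}.
For Price → City we have {Price}⁺ = {City, ListDate, OwnerID, Price}; {Price} is not a superkey, so BCNF fails.
Price → City determines the non-prime attribute {City} from a non-superkey — 3NF is violated.
Since {OfficeID} ⊂ {Bedrooms, OfficeID} and {OfficeID}⁺ ⊇ {City, ListDate, OwnerID, Price} with {City, ListDate, OwnerID, Price} non-prime, there is a partial dependency; 2NF fails.

1NF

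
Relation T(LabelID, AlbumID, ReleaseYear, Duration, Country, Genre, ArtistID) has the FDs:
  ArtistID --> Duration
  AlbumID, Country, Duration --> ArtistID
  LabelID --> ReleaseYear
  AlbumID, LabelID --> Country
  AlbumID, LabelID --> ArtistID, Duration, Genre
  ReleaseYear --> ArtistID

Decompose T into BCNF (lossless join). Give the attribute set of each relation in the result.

Candidate key of the original relation: {AlbumID, LabelID}.
{AlbumID, ArtistID, Country, Duration, Genre, LabelID, ReleaseYear}: {ArtistID} determines {ArtistID, Duration} here but is not a superkey — split on ArtistID --> Duration, giving {ArtistID, Duration} and {AlbumID, ArtistID, Country, Genre, LabelID, ReleaseYear}.
{ArtistID, Duration}: every determinant is a superkey — BCNF.
{AlbumID, ArtistID, Country, Genre, LabelID, ReleaseYear}: {LabelID} determines {ArtistID, LabelID, ReleaseYear} here but is not a superkey — split on LabelID --> ArtistID, ReleaseYear, giving {ArtistID, LabelID, ReleaseYear} and {AlbumID, Country, Genre, LabelID}.
{ArtistID, LabelID, ReleaseYear}: {ReleaseYear} determines {ArtistID, ReleaseYear} here but is not a superkey — split on ReleaseYear --> ArtistID, giving {ArtistID, ReleaseYear} and {LabelID, ReleaseYear}.
{ArtistID, ReleaseYear}: every determinant is a superkey — BCNF.
{LabelID, ReleaseYear}: every determinant is a superkey — BCNF.
{AlbumID, Country, Genre, LabelID}: every determinant is a superkey — BCNF.

{AlbumID, Country, Genre, LabelID}; {ArtistID, Duration}; {ArtistID, ReleaseYear}; {LabelID, ReleaseYear}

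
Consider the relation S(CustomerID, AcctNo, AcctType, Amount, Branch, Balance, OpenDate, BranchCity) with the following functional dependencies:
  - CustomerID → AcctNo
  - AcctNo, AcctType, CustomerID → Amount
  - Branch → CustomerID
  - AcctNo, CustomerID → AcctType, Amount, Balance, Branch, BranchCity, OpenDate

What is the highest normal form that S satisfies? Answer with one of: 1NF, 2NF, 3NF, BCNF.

Candidate keys: {Branch}, {CustomerID}. Prime attributes: {Branch, CustomerID}.
The left-hand side of every FD is a superkey, so BCNF is satisfied.

BCNF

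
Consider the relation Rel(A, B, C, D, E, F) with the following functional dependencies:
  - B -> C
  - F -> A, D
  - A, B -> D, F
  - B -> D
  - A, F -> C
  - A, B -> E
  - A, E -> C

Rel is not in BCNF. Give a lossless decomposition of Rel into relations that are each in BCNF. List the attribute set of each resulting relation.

{A, F}; {B, C, D}; {B, E, F}

Candidate keys of the original relation: {A, B}, {B, F}.
Within {A, B, C, D, E, F}: {B}⁺ ∩ {A, B, C, D, E, F} = {B, C, D}, not the whole set, so B -> C, D violates BCNF; decompose into {B, C, D} and {A, B, E, F}.
{B, C, D} has no BCNF violation.
Within {A, B, E, F}: {F}⁺ ∩ {A, B, E, F} = {A, F}, not the whole set, so F -> A violates BCNF; decompose into {A, F} and {B, E, F}.
{A, F} has no BCNF violation.
{B, E, F} has no BCNF violation.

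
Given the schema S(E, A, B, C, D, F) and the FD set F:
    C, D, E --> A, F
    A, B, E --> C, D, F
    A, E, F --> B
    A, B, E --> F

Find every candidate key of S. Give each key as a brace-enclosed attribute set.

Attributes never on any right-hand side: {E} — every candidate key must contain it.
Closure of {A, B, E} is {A, B, C, D, E, F}, the whole schema; {A, B, E} is a candidate key.
Closure of {A, E, F} is {A, B, C, D, E, F}, the whole schema; {A, E, F} is a candidate key.
Closure of {C, D, E} is {A, B, C, D, E, F}, the whole schema; {C, D, E} is a candidate key.
No proper subset of any of these is a key, and no other minimal superkey exists.

{A, B, E}, {A, E, F}, {C, D, E}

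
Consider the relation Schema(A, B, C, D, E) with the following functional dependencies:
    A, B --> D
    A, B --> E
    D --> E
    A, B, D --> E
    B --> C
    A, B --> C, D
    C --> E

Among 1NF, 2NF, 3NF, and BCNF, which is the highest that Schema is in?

1NF

Candidate key: {A, B}. Prime attributes: {A, B}.
D --> E: {D}⁺ = {D, E}, which is not all of the attributes, so the left side is not a superkey — BCNF is violated.
D --> E has non-prime {E} on the right and a non-superkey on the left, so 3NF fails.
{B} is a proper subset of the key {A, B}, and {B}⁺ contains the non-prime attributes {C, E} — a partial dependency, so 2NF is violated.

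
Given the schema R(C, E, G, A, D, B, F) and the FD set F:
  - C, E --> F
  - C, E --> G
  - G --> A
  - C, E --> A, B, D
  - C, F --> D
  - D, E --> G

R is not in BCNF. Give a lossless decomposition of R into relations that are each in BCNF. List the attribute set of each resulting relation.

{A, G}; {B, C, E, F, G}; {C, D, F}

Candidate key of the original relation: {C, E}.
In {A, B, C, D, E, F, G}, {G} is not a superkey ({G}⁺ restricted to this set is {A, G}), so split on G --> A into {A, G} and {B, C, D, E, F, G}.
{A, G} has no BCNF violation.
In {B, C, D, E, F, G}, {C, F} is not a superkey ({C, F}⁺ restricted to this set is {C, D, F}), so split on C, F --> D into {C, D, F} and {B, C, E, F, G}.
{C, D, F} has no BCNF violation.
{B, C, E, F, G} has no BCNF violation.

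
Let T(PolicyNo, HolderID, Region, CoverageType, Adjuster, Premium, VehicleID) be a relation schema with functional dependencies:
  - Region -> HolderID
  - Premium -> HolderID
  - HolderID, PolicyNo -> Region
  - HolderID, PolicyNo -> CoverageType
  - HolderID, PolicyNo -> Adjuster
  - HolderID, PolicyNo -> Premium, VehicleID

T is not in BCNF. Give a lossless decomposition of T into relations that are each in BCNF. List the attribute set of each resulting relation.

{Adjuster, CoverageType, PolicyNo, Premium, Region, VehicleID}; {HolderID, Region}

Candidate keys of the original relation: {HolderID, PolicyNo}, {PolicyNo, Premium}, {PolicyNo, Region}.
In {Adjuster, CoverageType, HolderID, PolicyNo, Premium, Region, VehicleID}, {Region} is not a superkey ({Region}⁺ restricted to this set is {HolderID, Region}), so split on Region -> HolderID into {HolderID, Region} and {Adjuster, CoverageType, PolicyNo, Premium, Region, VehicleID}.
{HolderID, Region} has no BCNF violation.
{Adjuster, CoverageType, PolicyNo, Premium, Region, VehicleID} has no BCNF violation.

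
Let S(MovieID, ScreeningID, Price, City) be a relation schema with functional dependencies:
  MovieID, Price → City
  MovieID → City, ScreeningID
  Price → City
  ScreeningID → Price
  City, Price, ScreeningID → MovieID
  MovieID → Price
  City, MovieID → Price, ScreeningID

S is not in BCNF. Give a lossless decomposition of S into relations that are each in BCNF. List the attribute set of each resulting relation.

Candidate keys of the original relation: {MovieID}, {ScreeningID}.
Within {City, MovieID, Price, ScreeningID}: {Price}⁺ ∩ {City, MovieID, Price, ScreeningID} = {City, Price}, not the whole set, so Price → City violates BCNF; decompose into {City, Price} and {MovieID, Price, ScreeningID}.
{City, Price} has no BCNF violation.
{MovieID, Price, ScreeningID} has no BCNF violation.

{City, Price}; {MovieID, Price, ScreeningID}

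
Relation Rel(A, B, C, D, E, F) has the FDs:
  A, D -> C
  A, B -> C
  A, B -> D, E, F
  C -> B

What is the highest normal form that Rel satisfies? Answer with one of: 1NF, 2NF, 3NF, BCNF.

3NF

Candidate keys: {A, B}, {A, C}, {A, D}. Prime attributes: {A, B, C, D}.
C -> B: {C}⁺ = {B, C}, which is not all of the attributes, so the left side is not a superkey — BCNF is violated.
Its right-hand attributes {B} are all prime, as are those of every other non-superkey FD — the relation is in 3NF.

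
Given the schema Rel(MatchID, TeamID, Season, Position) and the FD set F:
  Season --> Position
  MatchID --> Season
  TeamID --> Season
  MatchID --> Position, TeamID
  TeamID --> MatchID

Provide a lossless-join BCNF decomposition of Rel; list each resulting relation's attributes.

{MatchID, Season, TeamID}; {Position, Season}

Candidate keys of the original relation: {MatchID}, {TeamID}.
Within {MatchID, Position, Season, TeamID}: {Season}⁺ ∩ {MatchID, Position, Season, TeamID} = {Position, Season}, not the whole set, so Season --> Position violates BCNF; decompose into {Position, Season} and {MatchID, Season, TeamID}.
{Position, Season} has no BCNF violation.
{MatchID, Season, TeamID} has no BCNF violation.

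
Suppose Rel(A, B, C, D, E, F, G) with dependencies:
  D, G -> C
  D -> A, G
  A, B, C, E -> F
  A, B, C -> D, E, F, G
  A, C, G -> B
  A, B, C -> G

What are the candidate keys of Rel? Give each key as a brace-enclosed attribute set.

{A, B, C}, {A, C, G}, {D}

Closure of {D} is {A, B, C, D, E, F, G}, the whole schema; {D} is a candidate key.
Closure of {A, B, C} is {A, B, C, D, E, F, G}, the whole schema; {A, B, C} is a candidate key.
Closure of {A, C, G} is {A, B, C, D, E, F, G}, the whole schema; {A, C, G} is a candidate key.
No proper subset of any of these is a key, and no other minimal superkey exists.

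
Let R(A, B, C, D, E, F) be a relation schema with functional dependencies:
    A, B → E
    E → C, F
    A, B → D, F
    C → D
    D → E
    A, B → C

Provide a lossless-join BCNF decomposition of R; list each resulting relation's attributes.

Candidate key of the original relation: {A, B}.
{A, B, C, D, E, F}: {E} determines {C, D, E, F} here but is not a superkey — split on E → C, D, F, giving {C, D, E, F} and {A, B, E}.
{C, D, E, F} is in BCNF.
{A, B, E} is in BCNF.

{A, B, E}; {C, D, E, F}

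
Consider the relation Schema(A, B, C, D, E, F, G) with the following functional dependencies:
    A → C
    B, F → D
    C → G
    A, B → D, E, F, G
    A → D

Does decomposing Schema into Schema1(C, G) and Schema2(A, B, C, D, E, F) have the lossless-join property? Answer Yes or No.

Schema1 ∩ Schema2 = {C}; its closure under F is {C, G}.
Schema1 is contained in that closure, so Schema1 ∩ Schema2 → Schema1 holds and the join is lossless.

Yes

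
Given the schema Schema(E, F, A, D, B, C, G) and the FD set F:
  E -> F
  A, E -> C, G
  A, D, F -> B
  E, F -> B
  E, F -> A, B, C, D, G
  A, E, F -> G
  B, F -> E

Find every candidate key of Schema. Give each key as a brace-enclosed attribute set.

{A, D, F}, {B, F}, {E}

{E}⁺ = {A, B, C, D, E, F, G}, which is every attribute, so {E} is a candidate key.
{B, F}⁺ = {A, B, C, D, E, F, G}, which is every attribute, so {B, F} is a candidate key.
{A, D, F}⁺ = {A, B, C, D, E, F, G}, which is every attribute, so {A, D, F} is a candidate key.
No proper subset of any of these is a key, and no other minimal superkey exists.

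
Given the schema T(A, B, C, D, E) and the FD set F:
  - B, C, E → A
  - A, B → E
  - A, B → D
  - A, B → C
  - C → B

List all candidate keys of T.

{A, B}⁺ = {A, B, C, D, E}, which is every attribute, so {A, B} is a candidate key.
{A, C}⁺ = {A, B, C, D, E}, which is every attribute, so {A, C} is a candidate key.
{C, E}⁺ = {A, B, C, D, E}, which is every attribute, so {C, E} is a candidate key.
These are minimal and exhaustive — every other superkey contains one of them.

{A, B}, {A, C}, {C, E}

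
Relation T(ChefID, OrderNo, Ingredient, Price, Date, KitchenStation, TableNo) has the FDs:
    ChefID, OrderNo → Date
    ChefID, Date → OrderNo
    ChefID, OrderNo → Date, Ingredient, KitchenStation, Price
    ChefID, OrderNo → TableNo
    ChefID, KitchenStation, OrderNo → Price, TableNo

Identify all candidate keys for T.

{ChefID, Date}, {ChefID, OrderNo}

{ChefID} never appears on the right of any FD, so every key must include it.
Closure of {ChefID, Date} is {ChefID, Date, Ingredient, KitchenStation, OrderNo, Price, TableNo}, the whole schema; {ChefID, Date} is a candidate key.
Closure of {ChefID, OrderNo} is {ChefID, Date, Ingredient, KitchenStation, OrderNo, Price, TableNo}, the whole schema; {ChefID, OrderNo} is a candidate key.
Any other superkey properly contains one of these, so there are no further candidate keys.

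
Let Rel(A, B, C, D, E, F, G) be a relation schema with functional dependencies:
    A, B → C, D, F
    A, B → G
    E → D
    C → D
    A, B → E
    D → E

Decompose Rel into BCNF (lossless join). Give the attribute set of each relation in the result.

{A, B, C, F, G}; {C, E}; {D, E}

Candidate key of the original relation: {A, B}.
{A, B, C, D, E, F, G}: {E} determines {D, E} here but is not a superkey — split on E → D, giving {D, E} and {A, B, C, E, F, G}.
{D, E} is in BCNF.
{A, B, C, E, F, G}: {C} determines {C, E} here but is not a superkey — split on C → E, giving {C, E} and {A, B, C, F, G}.
{C, E} is in BCNF.
{A, B, C, F, G} is in BCNF.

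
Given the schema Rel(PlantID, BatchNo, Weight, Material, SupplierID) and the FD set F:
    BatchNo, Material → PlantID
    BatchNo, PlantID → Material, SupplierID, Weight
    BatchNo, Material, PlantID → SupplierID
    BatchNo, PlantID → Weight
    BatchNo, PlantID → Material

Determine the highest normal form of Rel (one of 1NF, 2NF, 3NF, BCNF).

BCNF

Candidate keys: {BatchNo, Material}, {BatchNo, PlantID}. Prime attributes: {BatchNo, Material, PlantID}.
Every FD has a superkey on the left, so the relation is in BCNF.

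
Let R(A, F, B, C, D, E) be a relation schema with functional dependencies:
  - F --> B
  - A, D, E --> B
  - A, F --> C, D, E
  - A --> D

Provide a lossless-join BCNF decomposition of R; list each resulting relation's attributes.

{A, C, E, F}; {A, D}; {B, F}

Candidate key of the original relation: {A, F}.
Within {A, B, C, D, E, F}: {F}⁺ ∩ {A, B, C, D, E, F} = {B, F}, not the whole set, so F --> B violates BCNF; decompose into {B, F} and {A, C, D, E, F}.
{B, F} has no BCNF violation.
Within {A, C, D, E, F}: {A}⁺ ∩ {A, C, D, E, F} = {A, D}, not the whole set, so A --> D violates BCNF; decompose into {A, D} and {A, C, E, F}.
{A, D} has no BCNF violation.
{A, C, E, F} has no BCNF violation.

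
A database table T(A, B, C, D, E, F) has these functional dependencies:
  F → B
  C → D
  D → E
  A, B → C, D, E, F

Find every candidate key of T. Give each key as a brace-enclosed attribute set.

{A, B}, {A, F}

{A} never appears on the right of any FD, so every key must include it.
{A, B}⁺ = {A, B, C, D, E, F}, which is every attribute, so {A, B} is a candidate key.
{A, F}⁺ = {A, B, C, D, E, F}, which is every attribute, so {A, F} is a candidate key.
Any other superkey properly contains one of these, so there are no further candidate keys.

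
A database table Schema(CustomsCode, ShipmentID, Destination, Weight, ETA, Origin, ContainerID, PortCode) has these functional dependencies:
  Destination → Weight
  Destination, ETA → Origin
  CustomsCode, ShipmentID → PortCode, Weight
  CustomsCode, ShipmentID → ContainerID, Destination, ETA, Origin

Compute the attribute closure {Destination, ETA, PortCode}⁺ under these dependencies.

{Destination, ETA, Origin, PortCode, Weight}

Start with {Destination, ETA, PortCode}.
Destination → Weight applies; add {Weight} → now {Destination, ETA, PortCode, Weight}.
Destination, ETA → Origin applies; add {Origin} → now {Destination, ETA, Origin, PortCode, Weight}.
No further FD applies.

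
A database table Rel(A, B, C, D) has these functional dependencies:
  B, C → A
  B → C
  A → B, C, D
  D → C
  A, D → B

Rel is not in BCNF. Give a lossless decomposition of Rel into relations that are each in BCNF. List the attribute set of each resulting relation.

{A, B, D}; {C, D}

Candidate keys of the original relation: {A}, {B}.
Within {A, B, C, D}: {D}⁺ ∩ {A, B, C, D} = {C, D}, not the whole set, so D → C violates BCNF; decompose into {C, D} and {A, B, D}.
{C, D}: every determinant is a superkey — BCNF.
{A, B, D}: every determinant is a superkey — BCNF.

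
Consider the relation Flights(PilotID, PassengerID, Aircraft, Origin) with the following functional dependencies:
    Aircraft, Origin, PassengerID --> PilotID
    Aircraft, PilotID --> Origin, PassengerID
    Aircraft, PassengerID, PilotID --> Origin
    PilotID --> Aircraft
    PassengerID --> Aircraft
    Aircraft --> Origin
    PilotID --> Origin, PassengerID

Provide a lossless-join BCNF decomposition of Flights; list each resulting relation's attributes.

Candidate keys of the original relation: {PassengerID}, {PilotID}.
{Aircraft, Origin, PassengerID, PilotID}: {Aircraft} determines {Aircraft, Origin} here but is not a superkey — split on Aircraft --> Origin, giving {Aircraft, Origin} and {Aircraft, PassengerID, PilotID}.
{Aircraft, Origin}: every determinant is a superkey — BCNF.
{Aircraft, PassengerID, PilotID}: every determinant is a superkey — BCNF.

{Aircraft, Origin}; {Aircraft, PassengerID, PilotID}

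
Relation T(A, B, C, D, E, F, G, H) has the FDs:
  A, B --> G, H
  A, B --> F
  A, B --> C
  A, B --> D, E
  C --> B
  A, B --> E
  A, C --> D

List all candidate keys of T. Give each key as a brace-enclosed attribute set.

{A, B}, {A, C}

{A} never appears on the right of any FD, so every key must include it.
Closure of {A, B} is {A, B, C, D, E, F, G, H}, the whole schema; {A, B} is a candidate key.
Closure of {A, C} is {A, B, C, D, E, F, G, H}, the whole schema; {A, C} is a candidate key.
No proper subset of any of these is a key, and no other minimal superkey exists.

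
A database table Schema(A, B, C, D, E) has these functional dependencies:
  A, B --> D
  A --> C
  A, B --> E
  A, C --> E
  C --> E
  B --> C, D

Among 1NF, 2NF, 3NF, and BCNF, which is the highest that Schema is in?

Candidate key: {A, B}. Prime attributes: {A, B}.
A --> C breaks BCNF: {A}⁺ = {A, C, E}, so {A} is not a superkey.
Because {C} is non-prime and the left side of A --> C is not a superkey, the relation is not in 3NF.
{A} is a proper subset of the key {A, B}, and {A}⁺ contains the non-prime attributes {C, E} — a partial dependency, so 2NF is violated.

1NF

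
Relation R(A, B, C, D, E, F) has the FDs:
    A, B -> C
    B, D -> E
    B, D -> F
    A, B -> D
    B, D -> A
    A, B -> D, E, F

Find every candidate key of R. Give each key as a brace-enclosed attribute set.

{A, B}, {B, D}

Attributes never on any right-hand side: {B} — every candidate key must contain it.
{A, B}⁺ = {A, B, C, D, E, F}, which is every attribute, so {A, B} is a candidate key.
{B, D}⁺ = {A, B, C, D, E, F}, which is every attribute, so {B, D} is a candidate key.
Any other superkey properly contains one of these, so there are no further candidate keys.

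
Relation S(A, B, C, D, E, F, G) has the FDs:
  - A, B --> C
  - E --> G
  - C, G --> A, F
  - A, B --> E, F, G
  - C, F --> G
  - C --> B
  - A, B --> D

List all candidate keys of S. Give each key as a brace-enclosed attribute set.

{A, B}, {A, C}, {C, E}, {C, F}, {C, G}

{A, B}⁺ = {A, B, C, D, E, F, G} — all of the relation — so {A, B} is a candidate key.
{A, C}⁺ = {A, B, C, D, E, F, G} — all of the relation — so {A, C} is a candidate key.
{C, E}⁺ = {A, B, C, D, E, F, G} — all of the relation — so {C, E} is a candidate key.
{C, F}⁺ = {A, B, C, D, E, F, G} — all of the relation — so {C, F} is a candidate key.
{C, G}⁺ = {A, B, C, D, E, F, G} — all of the relation — so {C, G} is a candidate key.
Any other superkey properly contains one of these, so there are no further candidate keys.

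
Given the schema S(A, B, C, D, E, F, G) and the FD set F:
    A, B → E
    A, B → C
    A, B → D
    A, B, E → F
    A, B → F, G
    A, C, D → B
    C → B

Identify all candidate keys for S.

{A, B}, {A, C}

{A} never appears on the right of any FD, so every key must include it.
{A, B} is a candidate key since {A, B}⁺ = {A, B, C, D, E, F, G} covers every attribute.
{A, C} is a candidate key since {A, C}⁺ = {A, B, C, D, E, F, G} covers every attribute.
Any other superkey properly contains one of these, so there are no further candidate keys.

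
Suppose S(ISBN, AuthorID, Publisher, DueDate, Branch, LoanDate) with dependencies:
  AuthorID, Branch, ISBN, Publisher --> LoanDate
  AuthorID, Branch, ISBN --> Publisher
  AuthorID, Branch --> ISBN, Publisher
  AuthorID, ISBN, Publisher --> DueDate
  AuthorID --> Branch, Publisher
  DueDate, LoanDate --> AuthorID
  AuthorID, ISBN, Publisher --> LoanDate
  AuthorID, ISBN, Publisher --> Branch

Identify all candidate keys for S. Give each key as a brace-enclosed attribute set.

{AuthorID} is a candidate key since {AuthorID}⁺ = {AuthorID, Branch, DueDate, ISBN, LoanDate, Publisher} covers every attribute.
{DueDate, LoanDate} is a candidate key since {DueDate, LoanDate}⁺ = {AuthorID, Branch, DueDate, ISBN, LoanDate, Publisher} covers every attribute.
These are minimal and exhaustive — every other superkey contains one of them.

{AuthorID}, {DueDate, LoanDate}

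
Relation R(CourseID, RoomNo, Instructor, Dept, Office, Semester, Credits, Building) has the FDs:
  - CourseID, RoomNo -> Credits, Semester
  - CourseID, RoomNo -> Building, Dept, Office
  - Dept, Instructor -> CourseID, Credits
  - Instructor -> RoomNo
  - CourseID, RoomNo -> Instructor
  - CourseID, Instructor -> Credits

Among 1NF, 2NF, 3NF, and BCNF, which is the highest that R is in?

Candidate keys: {CourseID, Instructor}, {CourseID, RoomNo}, {Dept, Instructor}. Prime attributes: {CourseID, Dept, Instructor, RoomNo}.
For Instructor -> RoomNo we have {Instructor}⁺ = {Instructor, RoomNo}; {Instructor} is not a superkey, so BCNF fails.
Since {RoomNo} ⊆ prime attributes and every other non-superkey FD also has a prime right side, the schema is in 3NF.

3NF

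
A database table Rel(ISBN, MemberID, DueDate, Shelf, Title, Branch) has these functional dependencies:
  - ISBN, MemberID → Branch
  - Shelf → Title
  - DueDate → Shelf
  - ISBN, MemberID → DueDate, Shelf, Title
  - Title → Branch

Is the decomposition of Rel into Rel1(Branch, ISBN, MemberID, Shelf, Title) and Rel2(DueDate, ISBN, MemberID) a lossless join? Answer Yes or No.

Common attributes: {ISBN, MemberID}; their closure is {Branch, DueDate, ISBN, MemberID, Shelf, Title}.
This includes all of Rel1, so the common attributes are a superkey of Rel1 — the join is lossless.

Yes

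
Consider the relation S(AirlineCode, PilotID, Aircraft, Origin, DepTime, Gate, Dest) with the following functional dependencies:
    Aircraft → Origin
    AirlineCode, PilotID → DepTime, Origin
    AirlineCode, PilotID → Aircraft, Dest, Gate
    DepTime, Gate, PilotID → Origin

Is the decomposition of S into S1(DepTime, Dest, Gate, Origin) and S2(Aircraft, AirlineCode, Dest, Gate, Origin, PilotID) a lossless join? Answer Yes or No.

No

Common attributes: {Dest, Gate, Origin}; their closure is {Dest, Gate, Origin}.
S1 ⊄ {Dest, Gate, Origin} and S2 ⊄ {Dest, Gate, Origin}, so the split is lossy.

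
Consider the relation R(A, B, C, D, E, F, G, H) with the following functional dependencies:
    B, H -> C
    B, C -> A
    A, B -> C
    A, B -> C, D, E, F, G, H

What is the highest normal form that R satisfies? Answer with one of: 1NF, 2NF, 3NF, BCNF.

BCNF

Candidate keys: {A, B}, {B, C}, {B, H}. Prime attributes: {A, B, C, H}.
The left-hand side of every FD is a superkey, so BCNF is satisfied.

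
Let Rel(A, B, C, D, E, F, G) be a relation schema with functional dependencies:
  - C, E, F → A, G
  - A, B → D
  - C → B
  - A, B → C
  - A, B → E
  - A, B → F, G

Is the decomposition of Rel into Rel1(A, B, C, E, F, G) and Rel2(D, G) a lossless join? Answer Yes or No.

No

Common attributes: {G}; their closure is {G}.
The closure covers neither Rel1 nor Rel2 entirely; the join is not lossless.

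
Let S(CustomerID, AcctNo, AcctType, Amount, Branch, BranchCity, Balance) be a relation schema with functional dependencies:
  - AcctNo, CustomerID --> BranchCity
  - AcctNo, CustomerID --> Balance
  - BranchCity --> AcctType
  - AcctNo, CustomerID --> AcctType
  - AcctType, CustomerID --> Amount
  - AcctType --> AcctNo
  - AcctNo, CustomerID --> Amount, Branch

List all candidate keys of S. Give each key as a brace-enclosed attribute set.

{AcctNo, CustomerID}, {AcctType, CustomerID}, {BranchCity, CustomerID}

Attributes never on any right-hand side: {CustomerID} — every candidate key must contain it.
{AcctNo, CustomerID} is a candidate key since {AcctNo, CustomerID}⁺ = {AcctNo, AcctType, Amount, Balance, Branch, BranchCity, CustomerID} covers every attribute.
{AcctType, CustomerID} is a candidate key since {AcctType, CustomerID}⁺ = {AcctNo, AcctType, Amount, Balance, Branch, BranchCity, CustomerID} covers every attribute.
{BranchCity, CustomerID} is a candidate key since {BranchCity, CustomerID}⁺ = {AcctNo, AcctType, Amount, Balance, Branch, BranchCity, CustomerID} covers every attribute.
Any other superkey properly contains one of these, so there are no further candidate keys.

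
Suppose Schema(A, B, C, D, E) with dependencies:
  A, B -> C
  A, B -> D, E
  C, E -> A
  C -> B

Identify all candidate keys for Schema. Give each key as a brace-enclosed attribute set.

{A, B}, {A, C}, {C, E}

{A, B}⁺ = {A, B, C, D, E} — all of the relation — so {A, B} is a candidate key.
{A, C}⁺ = {A, B, C, D, E} — all of the relation — so {A, C} is a candidate key.
{C, E}⁺ = {A, B, C, D, E} — all of the relation — so {C, E} is a candidate key.
No proper subset of any of these is a key, and no other minimal superkey exists.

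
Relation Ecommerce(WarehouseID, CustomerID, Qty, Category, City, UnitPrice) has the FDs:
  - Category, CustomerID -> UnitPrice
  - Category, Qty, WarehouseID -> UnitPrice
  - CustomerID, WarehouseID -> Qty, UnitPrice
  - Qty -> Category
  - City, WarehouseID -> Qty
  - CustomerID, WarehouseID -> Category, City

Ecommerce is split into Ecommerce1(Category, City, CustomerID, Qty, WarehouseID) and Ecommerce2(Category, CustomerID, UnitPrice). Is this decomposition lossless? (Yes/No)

Yes

Common attributes: {Category, CustomerID}; their closure is {Category, CustomerID, UnitPrice}.
This includes all of Ecommerce2, so the common attributes are a superkey of Ecommerce2 — the join is lossless.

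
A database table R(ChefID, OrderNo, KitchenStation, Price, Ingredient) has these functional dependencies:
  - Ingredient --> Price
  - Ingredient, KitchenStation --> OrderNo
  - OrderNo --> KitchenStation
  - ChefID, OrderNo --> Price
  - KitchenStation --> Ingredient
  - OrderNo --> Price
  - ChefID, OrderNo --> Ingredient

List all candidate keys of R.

{ChefID} never appears on the right of any FD, so every key must include it.
{ChefID, KitchenStation}⁺ = {ChefID, Ingredient, KitchenStation, OrderNo, Price} — all of the relation — so {ChefID, KitchenStation} is a candidate key.
{ChefID, OrderNo}⁺ = {ChefID, Ingredient, KitchenStation, OrderNo, Price} — all of the relation — so {ChefID, OrderNo} is a candidate key.
Any other superkey properly contains one of these, so there are no further candidate keys.

{ChefID, KitchenStation}, {ChefID, OrderNo}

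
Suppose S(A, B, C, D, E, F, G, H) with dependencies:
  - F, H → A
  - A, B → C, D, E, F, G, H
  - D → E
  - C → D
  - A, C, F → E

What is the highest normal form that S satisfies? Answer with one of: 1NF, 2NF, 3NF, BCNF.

2NF

Candidate keys: {A, B}, {B, F, H}. Prime attributes: {A, B, F, H}.
F, H → A: {F, H}⁺ = {A, F, H}, which is not all of the attributes, so the left side is not a superkey — BCNF is violated.
Because {E} is non-prime and the left side of D → E is not a superkey, the relation is not in 3NF.
No proper subset of a key has a non-prime attribute in its closure, so there is no partial dependency; 2NF holds.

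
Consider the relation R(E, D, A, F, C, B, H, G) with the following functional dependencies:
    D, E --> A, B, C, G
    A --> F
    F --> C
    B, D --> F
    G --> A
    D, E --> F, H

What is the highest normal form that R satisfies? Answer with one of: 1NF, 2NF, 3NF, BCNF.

Candidate key: {D, E}. Prime attributes: {D, E}.
A --> F: {A}⁺ = {A, C, F}, which is not all of the attributes, so the left side is not a superkey — BCNF is violated.
A --> F determines the non-prime attribute {F} from a non-superkey — 3NF is violated.
No proper subset of a key has a non-prime attribute in its closure, so there is no partial dependency; 2NF holds.

2NF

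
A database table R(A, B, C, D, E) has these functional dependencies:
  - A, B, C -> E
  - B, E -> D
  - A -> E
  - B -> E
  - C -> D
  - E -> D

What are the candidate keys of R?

{A, B, C}

{A, B, C} never appear on the right of any FD, so every key must include all of them.
{A, B, C}⁺ = {A, B, C, D, E}, which is every attribute, so {A, B, C} is a candidate key.
No smaller or unrelated set reaches every attribute, so there are no other keys.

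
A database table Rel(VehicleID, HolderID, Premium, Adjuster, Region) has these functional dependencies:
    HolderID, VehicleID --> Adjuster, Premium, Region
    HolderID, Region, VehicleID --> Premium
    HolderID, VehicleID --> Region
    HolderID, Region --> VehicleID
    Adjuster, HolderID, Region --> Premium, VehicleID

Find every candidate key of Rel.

No FD produces {HolderID}, so it must be in every candidate key.
{HolderID, Region}⁺ = {Adjuster, HolderID, Premium, Region, VehicleID} — all of the relation — so {HolderID, Region} is a candidate key.
{HolderID, VehicleID}⁺ = {Adjuster, HolderID, Premium, Region, VehicleID} — all of the relation — so {HolderID, VehicleID} is a candidate key.
No proper subset of any of these is a key, and no other minimal superkey exists.

{HolderID, Region}, {HolderID, VehicleID}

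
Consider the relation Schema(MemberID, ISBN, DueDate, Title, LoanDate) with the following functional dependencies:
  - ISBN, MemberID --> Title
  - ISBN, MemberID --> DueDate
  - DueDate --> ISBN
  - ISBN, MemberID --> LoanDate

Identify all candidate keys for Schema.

{DueDate, MemberID}, {ISBN, MemberID}

No FD produces {MemberID}, so it must be in every candidate key.
{DueDate, MemberID}⁺ = {DueDate, ISBN, LoanDate, MemberID, Title} — all of the relation — so {DueDate, MemberID} is a candidate key.
{ISBN, MemberID}⁺ = {DueDate, ISBN, LoanDate, MemberID, Title} — all of the relation — so {ISBN, MemberID} is a candidate key.
Any other superkey properly contains one of these, so there are no further candidate keys.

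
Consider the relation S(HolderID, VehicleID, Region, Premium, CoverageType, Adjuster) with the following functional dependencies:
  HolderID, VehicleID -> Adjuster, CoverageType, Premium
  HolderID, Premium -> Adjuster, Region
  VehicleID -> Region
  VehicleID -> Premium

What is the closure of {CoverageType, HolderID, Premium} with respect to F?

{Adjuster, CoverageType, HolderID, Premium, Region}

Start with {CoverageType, HolderID, Premium}.
HolderID, Premium -> Adjuster, Region applies; add {Adjuster, Region} → now {Adjuster, CoverageType, HolderID, Premium, Region}.
No further FD applies.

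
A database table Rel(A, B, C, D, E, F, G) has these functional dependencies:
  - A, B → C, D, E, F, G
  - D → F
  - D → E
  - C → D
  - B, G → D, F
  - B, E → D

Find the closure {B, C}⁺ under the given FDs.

{B, C, D, E, F}

Start with {B, C}.
C → D applies; add {D} → now {B, C, D}.
D → F applies; add {F} → now {B, C, D, F}.
D → E applies; add {E} → now {B, C, D, E, F}.
No further FD applies.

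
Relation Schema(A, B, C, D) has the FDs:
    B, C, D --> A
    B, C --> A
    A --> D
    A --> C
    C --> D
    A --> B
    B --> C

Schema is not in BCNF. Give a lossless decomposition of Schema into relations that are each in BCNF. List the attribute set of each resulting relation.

{A, B, C}; {C, D}

Candidate keys of the original relation: {A}, {B}.
In {A, B, C, D}, {C} is not a superkey ({C}⁺ restricted to this set is {C, D}), so split on C --> D into {C, D} and {A, B, C}.
{C, D} is in BCNF.
{A, B, C} is in BCNF.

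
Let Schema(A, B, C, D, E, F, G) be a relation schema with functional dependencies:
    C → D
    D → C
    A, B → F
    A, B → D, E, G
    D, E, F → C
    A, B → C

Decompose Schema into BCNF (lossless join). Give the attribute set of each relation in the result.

Candidate key of the original relation: {A, B}.
Within {A, B, C, D, E, F, G}: {C}⁺ ∩ {A, B, C, D, E, F, G} = {C, D}, not the whole set, so C → D violates BCNF; decompose into {C, D} and {A, B, C, E, F, G}.
{C, D} has no BCNF violation.
{A, B, C, E, F, G} has no BCNF violation.

{A, B, C, E, F, G}; {C, D}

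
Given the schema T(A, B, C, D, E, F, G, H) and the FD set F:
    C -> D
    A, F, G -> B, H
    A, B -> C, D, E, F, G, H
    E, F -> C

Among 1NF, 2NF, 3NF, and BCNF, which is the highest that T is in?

2NF

Candidate keys: {A, B}, {A, F, G}. Prime attributes: {A, B, F, G}.
For C -> D we have {C}⁺ = {C, D}; {C} is not a superkey, so BCNF fails.
C -> D determines the non-prime attribute {D} from a non-superkey — 3NF is violated.
No proper subset of a key has a non-prime attribute in its closure, so there is no partial dependency; 2NF holds.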